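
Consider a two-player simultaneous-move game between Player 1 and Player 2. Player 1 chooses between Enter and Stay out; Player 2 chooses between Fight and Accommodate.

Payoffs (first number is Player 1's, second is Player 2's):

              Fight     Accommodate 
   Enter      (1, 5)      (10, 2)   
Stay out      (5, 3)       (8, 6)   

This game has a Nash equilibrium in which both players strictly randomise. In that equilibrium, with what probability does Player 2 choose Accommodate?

2/3

Let q be the probability that Player 2 plays Fight. In a completely mixed equilibrium, Player 1 must be indifferent between Enter and Stay out.
Player 1's expected payoff from Enter is q + 10(1−q); from Stay out it is 5q + 8(1−q).
Setting these equal: −9q + 10 = −3q + 8, so q = 1/3.
Therefore Player 2 plays Accommodate with probability 1 − 1/3 = 2/3.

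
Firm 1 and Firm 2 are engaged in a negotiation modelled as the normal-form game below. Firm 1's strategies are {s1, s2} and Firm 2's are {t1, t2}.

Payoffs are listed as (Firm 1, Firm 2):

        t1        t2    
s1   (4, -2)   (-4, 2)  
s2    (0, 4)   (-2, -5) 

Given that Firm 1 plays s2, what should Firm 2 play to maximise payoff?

Against s2, Firm 2 earns 4 from t1 and -5 from t2.
So t1 is the best response.

t1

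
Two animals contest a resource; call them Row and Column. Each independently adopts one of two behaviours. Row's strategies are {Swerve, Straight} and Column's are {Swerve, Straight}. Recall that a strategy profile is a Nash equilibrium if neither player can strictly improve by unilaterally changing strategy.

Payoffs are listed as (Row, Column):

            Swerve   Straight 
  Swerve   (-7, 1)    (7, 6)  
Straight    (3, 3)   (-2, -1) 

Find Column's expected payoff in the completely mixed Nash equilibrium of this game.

19/9

First find x, the probability Row plays Swerve, from Column's indifference between Swerve and Straight: x + 3(1−x) = 6x − (1−x), giving x = 4/9.
Since Column is indifferent in equilibrium, Column's expected payoff equals the payoff from either column against (4/9, 5/9). Using Swerve: (4/9) + 3(5/9) = 19/9.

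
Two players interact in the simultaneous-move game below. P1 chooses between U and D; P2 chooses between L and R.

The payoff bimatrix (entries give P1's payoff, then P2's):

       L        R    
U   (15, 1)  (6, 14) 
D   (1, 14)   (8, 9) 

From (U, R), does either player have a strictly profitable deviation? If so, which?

P1 at (U, R) earns 6; deviating to D yields 8 — a strict improvement.
P2 earns 14; deviating to L yields 1 — not better.
Only P1 has a strictly profitable deviation.

P1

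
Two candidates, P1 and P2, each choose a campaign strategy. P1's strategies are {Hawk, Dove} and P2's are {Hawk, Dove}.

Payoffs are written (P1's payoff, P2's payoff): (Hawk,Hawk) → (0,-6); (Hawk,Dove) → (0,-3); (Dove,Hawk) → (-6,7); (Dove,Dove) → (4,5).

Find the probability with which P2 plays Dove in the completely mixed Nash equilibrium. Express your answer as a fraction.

3/5

Let c be the probability that P2 plays Hawk. In a completely mixed equilibrium, P1 must be indifferent between Hawk and Dove.
P1's expected payoff from Hawk is 0; from Dove it is −6c + 4(1−c).
Setting these equal: 0 = −10c + 4, so c = 2/5.
Therefore P2 plays Dove with probability 1 − 2/5 = 3/5.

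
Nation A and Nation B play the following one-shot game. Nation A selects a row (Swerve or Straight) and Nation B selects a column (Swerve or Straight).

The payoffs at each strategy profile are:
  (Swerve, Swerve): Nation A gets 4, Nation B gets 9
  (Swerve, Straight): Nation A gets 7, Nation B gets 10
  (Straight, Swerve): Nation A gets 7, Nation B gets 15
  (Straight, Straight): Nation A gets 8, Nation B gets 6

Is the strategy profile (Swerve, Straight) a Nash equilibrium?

At (Swerve, Straight), Nation A earns 7; switching to Straight would give 8, so Nation A would deviate.
Nation B earns 10; switching to Swerve would give 9, so Nation B has no profitable deviation.
Since at least one player can profitably deviate, this is not a Nash equilibrium.

No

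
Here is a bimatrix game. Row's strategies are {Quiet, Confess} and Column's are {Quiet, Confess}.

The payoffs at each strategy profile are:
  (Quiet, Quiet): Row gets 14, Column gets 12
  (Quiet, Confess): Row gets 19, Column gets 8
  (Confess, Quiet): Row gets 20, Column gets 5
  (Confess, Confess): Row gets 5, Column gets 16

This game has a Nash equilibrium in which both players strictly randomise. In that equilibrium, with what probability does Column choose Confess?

3/10

Let y be the probability that Column plays Quiet. In a completely mixed equilibrium, Row must be indifferent between Quiet and Confess.
Row's expected payoff from Quiet is 14y + 19(1−y); from Confess it is 20y + 5(1−y).
Setting these equal: −5y + 19 = 15y + 5, so y = 7/10.
Therefore Column plays Confess with probability 1 − 7/10 = 3/10.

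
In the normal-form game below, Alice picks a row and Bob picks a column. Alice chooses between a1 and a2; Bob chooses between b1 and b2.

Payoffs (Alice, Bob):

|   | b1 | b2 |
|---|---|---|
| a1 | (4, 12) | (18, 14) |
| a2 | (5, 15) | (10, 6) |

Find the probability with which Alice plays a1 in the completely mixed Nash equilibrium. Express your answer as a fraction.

9/11

Let x be the probability that Alice plays a1. In a completely mixed equilibrium, Bob must be indifferent between b1 and b2.
Bob's expected payoff from b1 is 12x + 15(1−x); from b2 it is 14x + 6(1−x).
Setting these equal: −3x + 15 = 8x + 6, so x = 9/11.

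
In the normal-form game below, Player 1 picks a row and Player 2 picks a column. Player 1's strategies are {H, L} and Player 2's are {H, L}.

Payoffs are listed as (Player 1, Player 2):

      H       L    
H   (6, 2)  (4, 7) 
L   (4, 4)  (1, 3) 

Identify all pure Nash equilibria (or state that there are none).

(H, H): Player 2 prefers L (7 > 2) — not an equilibrium.
(H, L): Player 1 gets 4 ≥ 1 from L, and Player 2 gets 7 ≥ 2 from H — Nash equilibrium.
(L, H): Player 1 prefers H (6 > 4) — not an equilibrium.
(L, L): Player 1 prefers H (4 > 1); Player 2 prefers H (4 > 3) — not an equilibrium.

(H, L)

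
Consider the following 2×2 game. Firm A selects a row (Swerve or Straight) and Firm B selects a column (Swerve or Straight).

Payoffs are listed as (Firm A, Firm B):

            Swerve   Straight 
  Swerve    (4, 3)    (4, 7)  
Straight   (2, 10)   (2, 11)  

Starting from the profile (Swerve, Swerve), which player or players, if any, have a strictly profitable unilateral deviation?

Firm B

Firm A at (Swerve, Swerve) earns 4; deviating to Straight yields 2 — not better.
Firm B earns 3; deviating to Straight yields 7 — a strict improvement.
Only Firm B has a strictly profitable deviation.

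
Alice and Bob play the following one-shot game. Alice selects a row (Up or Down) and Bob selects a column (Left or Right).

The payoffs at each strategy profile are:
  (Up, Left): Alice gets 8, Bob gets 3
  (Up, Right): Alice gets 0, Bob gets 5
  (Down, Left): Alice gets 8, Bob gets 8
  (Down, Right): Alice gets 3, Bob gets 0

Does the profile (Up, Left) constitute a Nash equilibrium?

No

At (Up, Left), Alice earns 8; switching to Down would give 8, so Alice has no profitable deviation.
Bob earns 3; switching to Right would give 5, so Bob would deviate.
Since at least one player can profitably deviate, this is not a Nash equilibrium.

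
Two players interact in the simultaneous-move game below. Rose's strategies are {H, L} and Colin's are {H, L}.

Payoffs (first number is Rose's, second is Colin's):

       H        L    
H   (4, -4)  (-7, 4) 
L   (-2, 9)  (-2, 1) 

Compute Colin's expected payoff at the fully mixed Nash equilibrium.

5/2

First find p, the probability Rose plays H, from Colin's indifference between H and L: −4p + 9(1−p) = 4p + (1−p), giving p = 1/2.
Since Colin is indifferent in equilibrium, Colin's expected payoff equals the payoff from either column against (1/2, 1/2). Using H: −4(1/2) + 9(1/2) = 5/2.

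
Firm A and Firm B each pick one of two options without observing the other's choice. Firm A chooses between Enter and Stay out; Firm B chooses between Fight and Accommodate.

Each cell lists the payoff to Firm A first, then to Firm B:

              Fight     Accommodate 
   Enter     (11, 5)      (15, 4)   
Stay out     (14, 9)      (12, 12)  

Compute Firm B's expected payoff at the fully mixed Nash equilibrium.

First find p, the probability Firm A plays Enter, from Firm B's indifference between Fight and Accommodate: 5p + 9(1−p) = 4p + 12(1−p), giving p = 3/4.
Since Firm B is indifferent in equilibrium, Firm B's expected payoff equals the payoff from either column against (3/4, 1/4). Using Fight: 5(3/4) + 9(1/4) = 6.

6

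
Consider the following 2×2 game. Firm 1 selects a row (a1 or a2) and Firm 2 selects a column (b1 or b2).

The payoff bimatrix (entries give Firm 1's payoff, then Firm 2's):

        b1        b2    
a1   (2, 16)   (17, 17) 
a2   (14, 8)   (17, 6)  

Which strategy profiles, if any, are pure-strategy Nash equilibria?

(a1, b2) and (a2, b1)

(a1, b1): Firm 1 prefers a2 (14 > 2); Firm 2 prefers b2 (17 > 16) — not an equilibrium.
(a1, b2): Firm 1 gets 17 ≥ 17 from a2, and Firm 2 gets 17 ≥ 16 from b1 — Nash equilibrium.
(a2, b1): Firm 1 gets 14 ≥ 2 from a1, and Firm 2 gets 8 ≥ 6 from b2 — Nash equilibrium.
(a2, b2): Firm 2 prefers b1 (8 > 6) — not an equilibrium.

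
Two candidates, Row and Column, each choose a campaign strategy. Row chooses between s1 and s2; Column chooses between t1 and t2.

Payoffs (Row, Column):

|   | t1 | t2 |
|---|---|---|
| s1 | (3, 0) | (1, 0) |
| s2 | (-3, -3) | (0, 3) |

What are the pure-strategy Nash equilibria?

(s1, t1): Row gets 3 ≥ -3 from s2, and Column gets 0 ≥ 0 from t2 — Nash equilibrium.
(s1, t2): Row gets 1 ≥ 0 from s2, and Column gets 0 ≥ 0 from t1 — Nash equilibrium.
(s2, t1): Row prefers s1 (3 > -3); Column prefers t2 (3 > -3) — not an equilibrium.
(s2, t2): Row prefers s1 (1 > 0) — not an equilibrium.

(s1, t1) and (s1, t2)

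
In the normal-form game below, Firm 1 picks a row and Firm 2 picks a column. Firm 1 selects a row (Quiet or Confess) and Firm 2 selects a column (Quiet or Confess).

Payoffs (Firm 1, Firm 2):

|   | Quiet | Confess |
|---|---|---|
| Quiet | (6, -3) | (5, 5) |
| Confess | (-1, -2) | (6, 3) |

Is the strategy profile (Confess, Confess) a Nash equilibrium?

Yes

At (Confess, Confess), Firm 1 earns 6; switching to Quiet would give 5, so Firm 1 has no profitable deviation.
Firm 2 earns 3; switching to Quiet would give -2, so Firm 2 has no profitable deviation.
Neither player can gain by a unilateral deviation, so this profile is a Nash equilibrium.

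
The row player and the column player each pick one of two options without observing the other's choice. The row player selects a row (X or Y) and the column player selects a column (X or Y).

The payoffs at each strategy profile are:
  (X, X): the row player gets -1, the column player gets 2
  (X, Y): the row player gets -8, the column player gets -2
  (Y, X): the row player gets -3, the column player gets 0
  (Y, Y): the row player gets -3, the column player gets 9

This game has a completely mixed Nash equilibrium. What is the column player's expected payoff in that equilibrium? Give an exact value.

First find x, the probability the row player plays X, from the column player's indifference between X and Y: 2x = −2x + 9(1−x), giving x = 9/13.
Since the column player is indifferent in equilibrium, the column player's expected payoff equals the payoff from either column against (9/13, 4/13). Using X: 2(9/13) = 18/13.

18/13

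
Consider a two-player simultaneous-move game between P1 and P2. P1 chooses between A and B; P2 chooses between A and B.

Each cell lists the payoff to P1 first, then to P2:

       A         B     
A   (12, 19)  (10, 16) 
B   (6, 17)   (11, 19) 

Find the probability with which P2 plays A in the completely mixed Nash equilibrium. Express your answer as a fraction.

Let q be the probability that P2 plays A. In a completely mixed equilibrium, P1 must be indifferent between A and B.
P1's expected payoff from A is 12q + 10(1−q); from B it is 6q + 11(1−q).
Setting these equal: 2q + 10 = −5q + 11, so q = 1/7.

1/7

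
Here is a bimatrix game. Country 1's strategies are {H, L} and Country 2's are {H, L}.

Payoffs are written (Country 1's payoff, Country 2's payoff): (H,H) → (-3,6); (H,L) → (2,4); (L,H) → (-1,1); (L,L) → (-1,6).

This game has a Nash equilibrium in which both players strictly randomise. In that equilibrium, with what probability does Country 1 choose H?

Let r be the probability that Country 1 plays H. In a completely mixed equilibrium, Country 2 must be indifferent between H and L.
Country 2's expected payoff from H is 6r + (1−r); from L it is 4r + 6(1−r).
Setting these equal: 5r + 1 = −2r + 6, so r = 5/7.

5/7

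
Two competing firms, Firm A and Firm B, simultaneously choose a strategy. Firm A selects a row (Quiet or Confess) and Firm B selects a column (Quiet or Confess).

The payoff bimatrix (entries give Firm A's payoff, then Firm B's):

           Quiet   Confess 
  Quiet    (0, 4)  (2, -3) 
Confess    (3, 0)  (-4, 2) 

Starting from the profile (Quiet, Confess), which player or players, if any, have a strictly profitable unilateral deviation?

Firm B

Firm A at (Quiet, Confess) earns 2; deviating to Confess yields -4 — not better.
Firm B earns -3; deviating to Quiet yields 4 — a strict improvement.
Only Firm B has a strictly profitable deviation.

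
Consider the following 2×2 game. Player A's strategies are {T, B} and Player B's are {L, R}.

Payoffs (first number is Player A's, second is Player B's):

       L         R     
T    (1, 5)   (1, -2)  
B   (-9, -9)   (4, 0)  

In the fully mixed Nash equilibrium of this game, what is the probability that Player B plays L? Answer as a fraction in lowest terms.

3/13

Let c be the probability that Player B plays L. In a completely mixed equilibrium, Player A must be indifferent between T and B.
Player A's expected payoff from T is c + (1−c); from B it is −9c + 4(1−c).
Setting these equal: 1 = −13c + 4, so c = 3/13.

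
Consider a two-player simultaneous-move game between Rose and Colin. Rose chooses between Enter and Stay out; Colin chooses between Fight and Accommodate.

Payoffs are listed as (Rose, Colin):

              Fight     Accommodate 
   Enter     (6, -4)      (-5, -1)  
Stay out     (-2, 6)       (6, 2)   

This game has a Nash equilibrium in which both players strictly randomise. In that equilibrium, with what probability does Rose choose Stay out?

3/7

Let p be the probability that Rose plays Enter. In a completely mixed equilibrium, Colin must be indifferent between Fight and Accommodate.
Colin's expected payoff from Fight is −4p + 6(1−p); from Accommodate it is −p + 2(1−p).
Setting these equal: −10p + 6 = −3p + 2, so p = 4/7.
Therefore Rose plays Stay out with probability 1 − 4/7 = 3/7.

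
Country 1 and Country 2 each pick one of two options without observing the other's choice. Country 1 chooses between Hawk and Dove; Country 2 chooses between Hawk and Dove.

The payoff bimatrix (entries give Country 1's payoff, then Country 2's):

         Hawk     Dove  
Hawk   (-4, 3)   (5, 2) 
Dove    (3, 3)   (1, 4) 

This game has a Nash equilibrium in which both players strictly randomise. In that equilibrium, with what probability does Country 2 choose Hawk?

Let y be the probability that Country 2 plays Hawk. In a completely mixed equilibrium, Country 1 must be indifferent between Hawk and Dove.
Country 1's expected payoff from Hawk is −4y + 5(1−y); from Dove it is 3y + (1−y).
Setting these equal: −9y + 5 = 2y + 1, so y = 4/11.

4/11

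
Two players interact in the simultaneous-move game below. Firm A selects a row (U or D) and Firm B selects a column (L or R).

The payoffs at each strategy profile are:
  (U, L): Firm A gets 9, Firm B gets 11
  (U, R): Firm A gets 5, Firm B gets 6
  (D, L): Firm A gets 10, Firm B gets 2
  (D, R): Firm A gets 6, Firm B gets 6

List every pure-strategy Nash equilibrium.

(U, L): Firm A prefers D (10 > 9) — not an equilibrium.
(U, R): Firm A prefers D (6 > 5); Firm B prefers L (11 > 6) — not an equilibrium.
(D, L): Firm B prefers R (6 > 2) — not an equilibrium.
(D, R): Firm A gets 6 ≥ 5 from U, and Firm B gets 6 ≥ 2 from L — Nash equilibrium.

(D, R)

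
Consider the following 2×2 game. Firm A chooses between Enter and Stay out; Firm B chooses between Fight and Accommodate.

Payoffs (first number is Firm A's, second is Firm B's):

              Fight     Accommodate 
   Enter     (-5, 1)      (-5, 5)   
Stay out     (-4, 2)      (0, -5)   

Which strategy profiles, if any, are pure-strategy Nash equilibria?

(Stay out, Fight)

(Enter, Fight): Firm A prefers Stay out (-4 > -5); Firm B prefers Accommodate (5 > 1) — not an equilibrium.
(Enter, Accommodate): Firm A prefers Stay out (0 > -5) — not an equilibrium.
(Stay out, Fight): Firm A gets -4 ≥ -5 from Enter, and Firm B gets 2 ≥ -5 from Accommodate — Nash equilibrium.
(Stay out, Accommodate): Firm B prefers Fight (2 > -5) — not an equilibrium.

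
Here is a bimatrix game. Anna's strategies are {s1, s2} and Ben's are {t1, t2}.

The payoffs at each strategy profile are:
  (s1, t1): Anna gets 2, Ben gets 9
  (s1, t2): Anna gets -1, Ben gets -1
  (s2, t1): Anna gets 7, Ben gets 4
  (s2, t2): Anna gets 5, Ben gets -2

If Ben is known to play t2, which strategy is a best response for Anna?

s2

Against t2, Anna earns -1 from s1 and 5 from s2.
So s2 is the best response.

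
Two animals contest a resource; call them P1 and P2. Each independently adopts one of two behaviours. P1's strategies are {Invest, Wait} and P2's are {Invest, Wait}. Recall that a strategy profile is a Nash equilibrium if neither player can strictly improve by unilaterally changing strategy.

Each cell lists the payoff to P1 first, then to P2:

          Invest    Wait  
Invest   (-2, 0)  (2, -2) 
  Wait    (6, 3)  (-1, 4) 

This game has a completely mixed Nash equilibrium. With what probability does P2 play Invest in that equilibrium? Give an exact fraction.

3/11

Let c be the probability that P2 plays Invest. In a completely mixed equilibrium, P1 must be indifferent between Invest and Wait.
P1's expected payoff from Invest is −2c + 2(1−c); from Wait it is 6c − (1−c).
Setting these equal: −4c + 2 = 7c − 1, so c = 3/11.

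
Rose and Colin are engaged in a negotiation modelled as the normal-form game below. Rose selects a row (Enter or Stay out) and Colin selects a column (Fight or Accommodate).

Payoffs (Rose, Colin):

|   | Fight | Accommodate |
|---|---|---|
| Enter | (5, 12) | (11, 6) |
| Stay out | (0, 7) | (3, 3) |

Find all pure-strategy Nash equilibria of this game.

(Enter, Fight): Rose gets 5 ≥ 0 from Stay out, and Colin gets 12 ≥ 6 from Accommodate — Nash equilibrium.
(Enter, Accommodate): Colin prefers Fight (12 > 6) — not an equilibrium.
(Stay out, Fight): Rose prefers Enter (5 > 0) — not an equilibrium.
(Stay out, Accommodate): Rose prefers Enter (11 > 3); Colin prefers Fight (7 > 3) — not an equilibrium.

(Enter, Fight)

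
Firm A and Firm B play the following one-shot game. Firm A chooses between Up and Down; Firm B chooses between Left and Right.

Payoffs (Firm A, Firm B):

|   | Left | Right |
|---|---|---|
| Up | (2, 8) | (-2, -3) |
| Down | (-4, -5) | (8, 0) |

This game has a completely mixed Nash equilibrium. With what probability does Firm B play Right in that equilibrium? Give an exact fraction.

Let y be the probability that Firm B plays Left. In a completely mixed equilibrium, Firm A must be indifferent between Up and Down.
Firm A's expected payoff from Up is 2y − 2(1−y); from Down it is −4y + 8(1−y).
Setting these equal: 4y − 2 = −12y + 8, so y = 5/8.
Therefore Firm B plays Right with probability 1 − 5/8 = 3/8.

3/8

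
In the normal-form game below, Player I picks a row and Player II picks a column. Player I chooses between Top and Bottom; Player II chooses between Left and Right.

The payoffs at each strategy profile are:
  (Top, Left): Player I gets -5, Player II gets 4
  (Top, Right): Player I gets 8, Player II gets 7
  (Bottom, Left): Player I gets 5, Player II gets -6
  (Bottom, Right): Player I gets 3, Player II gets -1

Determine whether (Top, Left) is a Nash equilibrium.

No

At (Top, Left), Player I earns -5; switching to Bottom would give 5, so Player I would deviate.
Player II earns 4; switching to Right would give 7, so Player II would deviate.
Since at least one player can profitably deviate, this is not a Nash equilibrium.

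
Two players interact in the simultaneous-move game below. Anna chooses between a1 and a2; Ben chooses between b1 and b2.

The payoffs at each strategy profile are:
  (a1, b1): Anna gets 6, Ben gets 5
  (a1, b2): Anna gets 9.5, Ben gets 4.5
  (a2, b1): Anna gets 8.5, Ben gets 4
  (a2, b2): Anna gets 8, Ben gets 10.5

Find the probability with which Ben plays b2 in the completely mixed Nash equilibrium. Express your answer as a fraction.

Let q be the probability that Ben plays b1. In a completely mixed equilibrium, Anna must be indifferent between a1 and a2.
Anna's expected payoff from a1 is 6q + 9.5(1−q); from a2 it is 8.5q + 8(1−q).
Setting these equal: −3.5q + 9.5 = 0.5q + 8, so q = 3/8.
Therefore Ben plays b2 with probability 1 − 3/8 = 5/8.

5/8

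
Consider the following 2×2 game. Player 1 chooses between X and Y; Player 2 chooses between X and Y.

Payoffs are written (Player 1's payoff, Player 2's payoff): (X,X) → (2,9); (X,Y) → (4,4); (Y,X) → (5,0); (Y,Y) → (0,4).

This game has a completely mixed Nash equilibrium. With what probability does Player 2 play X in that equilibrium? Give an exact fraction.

4/7

Let c be the probability that Player 2 plays X. In a completely mixed equilibrium, Player 1 must be indifferent between X and Y.
Player 1's expected payoff from X is 2c + 4(1−c); from Y it is 5c.
Setting these equal: −2c + 4 = 5c, so c = 4/7.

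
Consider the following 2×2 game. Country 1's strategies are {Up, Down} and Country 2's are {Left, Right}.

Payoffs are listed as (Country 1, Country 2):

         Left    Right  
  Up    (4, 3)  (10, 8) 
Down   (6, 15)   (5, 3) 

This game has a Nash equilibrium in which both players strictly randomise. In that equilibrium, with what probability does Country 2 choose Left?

Let c be the probability that Country 2 plays Left. In a completely mixed equilibrium, Country 1 must be indifferent between Up and Down.
Country 1's expected payoff from Up is 4c + 10(1−c); from Down it is 6c + 5(1−c).
Setting these equal: −6c + 10 = c + 5, so c = 5/7.

5/7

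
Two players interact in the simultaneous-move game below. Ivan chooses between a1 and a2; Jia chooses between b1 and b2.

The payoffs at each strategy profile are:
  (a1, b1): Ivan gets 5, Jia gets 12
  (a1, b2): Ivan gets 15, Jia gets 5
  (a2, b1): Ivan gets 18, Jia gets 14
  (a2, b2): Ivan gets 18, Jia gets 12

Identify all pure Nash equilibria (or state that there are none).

(a1, b1): Ivan prefers a2 (18 > 5) — not an equilibrium.
(a1, b2): Ivan prefers a2 (18 > 15); Jia prefers b1 (12 > 5) — not an equilibrium.
(a2, b1): Ivan gets 18 ≥ 5 from a1, and Jia gets 14 ≥ 12 from b2 — Nash equilibrium.
(a2, b2): Jia prefers b1 (14 > 12) — not an equilibrium.

(a2, b1)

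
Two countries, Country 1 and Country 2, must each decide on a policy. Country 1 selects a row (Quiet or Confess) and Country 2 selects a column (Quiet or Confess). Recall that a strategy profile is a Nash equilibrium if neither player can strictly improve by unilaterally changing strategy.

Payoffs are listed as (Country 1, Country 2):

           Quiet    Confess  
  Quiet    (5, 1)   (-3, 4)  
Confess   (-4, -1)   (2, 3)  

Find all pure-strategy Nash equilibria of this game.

(Confess, Confess)

(Quiet, Quiet): Country 2 prefers Confess (4 > 1) — not an equilibrium.
(Quiet, Confess): Country 1 prefers Confess (2 > -3) — not an equilibrium.
(Confess, Quiet): Country 1 prefers Quiet (5 > -4); Country 2 prefers Confess (3 > -1) — not an equilibrium.
(Confess, Confess): Country 1 gets 2 ≥ -3 from Quiet, and Country 2 gets 3 ≥ -1 from Quiet — Nash equilibrium.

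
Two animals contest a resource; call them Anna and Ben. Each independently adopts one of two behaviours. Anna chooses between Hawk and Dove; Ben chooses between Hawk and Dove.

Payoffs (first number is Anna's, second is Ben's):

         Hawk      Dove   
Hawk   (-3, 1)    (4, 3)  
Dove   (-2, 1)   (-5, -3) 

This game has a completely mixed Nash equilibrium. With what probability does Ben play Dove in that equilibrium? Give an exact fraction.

Let y be the probability that Ben plays Hawk. In a completely mixed equilibrium, Anna must be indifferent between Hawk and Dove.
Anna's expected payoff from Hawk is −3y + 4(1−y); from Dove it is −2y − 5(1−y).
Setting these equal: −7y + 4 = 3y − 5, so y = 9/10.
Therefore Ben plays Dove with probability 1 − 9/10 = 1/10.

1/10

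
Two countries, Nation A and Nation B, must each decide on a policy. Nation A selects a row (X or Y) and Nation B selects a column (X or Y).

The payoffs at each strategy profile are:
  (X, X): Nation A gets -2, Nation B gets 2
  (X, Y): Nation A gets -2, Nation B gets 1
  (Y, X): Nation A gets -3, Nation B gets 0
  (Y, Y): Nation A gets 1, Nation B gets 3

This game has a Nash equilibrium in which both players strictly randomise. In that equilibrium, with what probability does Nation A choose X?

Let r be the probability that Nation A plays X. In a completely mixed equilibrium, Nation B must be indifferent between X and Y.
Nation B's expected payoff from X is 2r; from Y it is r + 3(1−r).
Setting these equal: 2r = −2r + 3, so r = 3/4.

3/4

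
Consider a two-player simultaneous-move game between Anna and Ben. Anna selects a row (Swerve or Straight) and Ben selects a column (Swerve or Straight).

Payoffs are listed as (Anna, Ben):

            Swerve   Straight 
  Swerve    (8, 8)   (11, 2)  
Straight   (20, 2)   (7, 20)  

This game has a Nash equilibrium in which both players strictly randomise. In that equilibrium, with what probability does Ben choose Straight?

Let q be the probability that Ben plays Swerve. In a completely mixed equilibrium, Anna must be indifferent between Swerve and Straight.
Anna's expected payoff from Swerve is 8q + 11(1−q); from Straight it is 20q + 7(1−q).
Setting these equal: −3q + 11 = 13q + 7, so q = 1/4.
Therefore Ben plays Straight with probability 1 − 1/4 = 3/4.

3/4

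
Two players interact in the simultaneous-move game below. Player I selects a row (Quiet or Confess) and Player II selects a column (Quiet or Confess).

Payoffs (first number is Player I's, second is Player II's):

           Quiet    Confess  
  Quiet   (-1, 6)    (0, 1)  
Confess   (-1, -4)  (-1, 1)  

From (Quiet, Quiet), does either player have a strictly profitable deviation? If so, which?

Neither

Player I at (Quiet, Quiet) earns -1; deviating to Confess yields -1 — not better.
Player II earns 6; deviating to Confess yields 1 — not better.
Neither player can strictly improve; the profile is a Nash equilibrium.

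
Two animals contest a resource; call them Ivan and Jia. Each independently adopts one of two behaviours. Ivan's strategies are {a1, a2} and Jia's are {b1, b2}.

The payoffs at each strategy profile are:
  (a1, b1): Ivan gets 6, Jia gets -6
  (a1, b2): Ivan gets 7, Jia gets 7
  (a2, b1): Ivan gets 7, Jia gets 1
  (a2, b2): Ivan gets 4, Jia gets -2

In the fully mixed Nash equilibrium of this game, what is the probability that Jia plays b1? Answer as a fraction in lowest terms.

Let y be the probability that Jia plays b1. In a completely mixed equilibrium, Ivan must be indifferent between a1 and a2.
Ivan's expected payoff from a1 is 6y + 7(1−y); from a2 it is 7y + 4(1−y).
Setting these equal: −y + 7 = 3y + 4, so y = 3/4.

3/4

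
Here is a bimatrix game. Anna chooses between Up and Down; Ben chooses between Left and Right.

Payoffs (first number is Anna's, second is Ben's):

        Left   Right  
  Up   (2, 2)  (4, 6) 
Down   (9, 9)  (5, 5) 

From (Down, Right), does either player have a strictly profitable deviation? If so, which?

Ben

Anna at (Down, Right) earns 5; deviating to Up yields 4 — not better.
Ben earns 5; deviating to Left yields 9 — a strict improvement.
Only Ben has a strictly profitable deviation.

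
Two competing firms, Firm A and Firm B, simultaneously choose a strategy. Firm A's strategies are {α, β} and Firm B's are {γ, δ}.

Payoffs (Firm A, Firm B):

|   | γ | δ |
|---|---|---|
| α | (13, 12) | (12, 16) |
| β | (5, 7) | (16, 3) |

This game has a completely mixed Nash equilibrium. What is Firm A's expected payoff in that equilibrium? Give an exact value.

First find q, the probability Firm B plays γ, from Firm A's indifference between α and β: 13q + 12(1−q) = 5q + 16(1−q), giving q = 1/3.
Since Firm A is indifferent in equilibrium, Firm A's expected payoff equals the payoff from either row against (1/3, 2/3). Using α: 13(1/3) + 12(2/3) = 37/3.

37/3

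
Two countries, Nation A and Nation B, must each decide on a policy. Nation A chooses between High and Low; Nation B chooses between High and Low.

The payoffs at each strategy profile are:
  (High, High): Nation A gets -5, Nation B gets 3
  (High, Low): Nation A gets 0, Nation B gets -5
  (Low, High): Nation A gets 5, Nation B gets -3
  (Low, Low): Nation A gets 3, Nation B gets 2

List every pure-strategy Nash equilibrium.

(Low, Low)

(High, High): Nation A prefers Low (5 > -5) — not an equilibrium.
(High, Low): Nation A prefers Low (3 > 0); Nation B prefers High (3 > -5) — not an equilibrium.
(Low, High): Nation B prefers Low (2 > -3) — not an equilibrium.
(Low, Low): Nation A gets 3 ≥ 0 from High, and Nation B gets 2 ≥ -3 from High — Nash equilibrium.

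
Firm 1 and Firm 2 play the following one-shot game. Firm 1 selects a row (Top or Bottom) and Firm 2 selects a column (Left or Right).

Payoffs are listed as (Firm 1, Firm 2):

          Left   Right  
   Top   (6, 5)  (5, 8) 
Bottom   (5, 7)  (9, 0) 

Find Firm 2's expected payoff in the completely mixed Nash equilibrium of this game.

First find x, the probability Firm 1 plays Top, from Firm 2's indifference between Left and Right: 5x + 7(1−x) = 8x, giving x = 7/10.
Since Firm 2 is indifferent in equilibrium, Firm 2's expected payoff equals the payoff from either column against (7/10, 3/10). Using Left: 5(7/10) + 7(3/10) = 28/5.

28/5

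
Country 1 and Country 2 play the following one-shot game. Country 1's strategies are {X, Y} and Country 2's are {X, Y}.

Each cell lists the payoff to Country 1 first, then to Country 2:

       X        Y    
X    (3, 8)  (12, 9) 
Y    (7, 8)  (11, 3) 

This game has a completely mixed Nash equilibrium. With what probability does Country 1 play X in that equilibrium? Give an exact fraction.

5/6

Let p be the probability that Country 1 plays X. In a completely mixed equilibrium, Country 2 must be indifferent between X and Y.
Country 2's expected payoff from X is 8p + 8(1−p); from Y it is 9p + 3(1−p).
Setting these equal: 8 = 6p + 3, so p = 5/6.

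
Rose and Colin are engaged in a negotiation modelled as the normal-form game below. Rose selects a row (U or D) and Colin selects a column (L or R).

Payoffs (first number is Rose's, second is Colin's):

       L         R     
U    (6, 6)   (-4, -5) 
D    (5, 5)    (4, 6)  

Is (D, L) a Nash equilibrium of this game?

No

At (D, L), Rose earns 5; switching to U would give 6, so Rose would deviate.
Colin earns 5; switching to R would give 6, so Colin would deviate.
Since at least one player can profitably deviate, this is not a Nash equilibrium.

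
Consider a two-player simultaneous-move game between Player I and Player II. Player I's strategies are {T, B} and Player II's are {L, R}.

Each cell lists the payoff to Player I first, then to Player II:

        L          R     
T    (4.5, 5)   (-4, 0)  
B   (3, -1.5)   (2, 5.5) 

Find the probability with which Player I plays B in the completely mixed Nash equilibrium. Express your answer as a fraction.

5/12

Let x be the probability that Player I plays T. In a completely mixed equilibrium, Player II must be indifferent between L and R.
Player II's expected payoff from L is 5x − 1.5(1−x); from R it is 5.5(1−x).
Setting these equal: 6.5x − 1.5 = −5.5x + 5.5, so x = 7/12.
Therefore Player I plays B with probability 1 − 7/12 = 5/12.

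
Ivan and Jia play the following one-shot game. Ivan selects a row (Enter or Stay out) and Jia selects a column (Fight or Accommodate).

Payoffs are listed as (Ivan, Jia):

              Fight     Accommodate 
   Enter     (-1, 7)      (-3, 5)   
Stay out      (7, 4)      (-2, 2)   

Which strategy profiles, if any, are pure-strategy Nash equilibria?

(Stay out, Fight)

(Enter, Fight): Ivan prefers Stay out (7 > -1) — not an equilibrium.
(Enter, Accommodate): Ivan prefers Stay out (-2 > -3); Jia prefers Fight (7 > 5) — not an equilibrium.
(Stay out, Fight): Ivan gets 7 ≥ -1 from Enter, and Jia gets 4 ≥ 2 from Accommodate — Nash equilibrium.
(Stay out, Accommodate): Jia prefers Fight (4 > 2) — not an equilibrium.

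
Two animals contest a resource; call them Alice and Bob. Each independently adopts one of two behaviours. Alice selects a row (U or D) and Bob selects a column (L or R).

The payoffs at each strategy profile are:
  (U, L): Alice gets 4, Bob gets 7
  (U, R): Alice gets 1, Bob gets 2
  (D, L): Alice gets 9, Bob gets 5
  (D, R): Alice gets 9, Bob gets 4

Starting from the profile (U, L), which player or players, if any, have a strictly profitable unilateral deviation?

Alice at (U, L) earns 4; deviating to D yields 9 — a strict improvement.
Bob earns 7; deviating to R yields 2 — not better.
Only Alice has a strictly profitable deviation.

Alice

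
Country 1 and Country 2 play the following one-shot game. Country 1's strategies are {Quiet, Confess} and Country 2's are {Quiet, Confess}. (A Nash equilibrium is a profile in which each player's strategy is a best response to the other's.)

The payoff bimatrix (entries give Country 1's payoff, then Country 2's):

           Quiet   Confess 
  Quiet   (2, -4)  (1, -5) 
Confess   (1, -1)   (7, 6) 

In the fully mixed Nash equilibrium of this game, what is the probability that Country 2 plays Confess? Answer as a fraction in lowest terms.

1/7

Let c be the probability that Country 2 plays Quiet. In a completely mixed equilibrium, Country 1 must be indifferent between Quiet and Confess.
Country 1's expected payoff from Quiet is 2c + (1−c); from Confess it is c + 7(1−c).
Setting these equal: c + 1 = −6c + 7, so c = 6/7.
Therefore Country 2 plays Confess with probability 1 − 6/7 = 1/7.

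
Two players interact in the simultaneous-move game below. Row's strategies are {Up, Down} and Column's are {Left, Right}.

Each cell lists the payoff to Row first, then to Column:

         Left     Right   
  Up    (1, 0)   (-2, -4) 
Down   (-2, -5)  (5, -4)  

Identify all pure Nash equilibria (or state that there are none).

(Up, Left) and (Down, Right)

(Up, Left): Row gets 1 ≥ -2 from Down, and Column gets 0 ≥ -4 from Right — Nash equilibrium.
(Up, Right): Row prefers Down (5 > -2); Column prefers Left (0 > -4) — not an equilibrium.
(Down, Left): Row prefers Up (1 > -2); Column prefers Right (-4 > -5) — not an equilibrium.
(Down, Right): Row gets 5 ≥ -2 from Up, and Column gets -4 ≥ -5 from Left — Nash equilibrium.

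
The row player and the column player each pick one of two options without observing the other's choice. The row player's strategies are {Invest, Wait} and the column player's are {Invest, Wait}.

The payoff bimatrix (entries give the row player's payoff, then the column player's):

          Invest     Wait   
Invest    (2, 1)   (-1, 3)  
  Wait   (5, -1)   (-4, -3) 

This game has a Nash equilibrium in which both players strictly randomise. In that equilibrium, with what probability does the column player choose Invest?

Let c be the probability that the column player plays Invest. In a completely mixed equilibrium, the row player must be indifferent between Invest and Wait.
The row player's expected payoff from Invest is 2c − (1−c); from Wait it is 5c − 4(1−c).
Setting these equal: 3c − 1 = 9c − 4, so c = 1/2.

1/2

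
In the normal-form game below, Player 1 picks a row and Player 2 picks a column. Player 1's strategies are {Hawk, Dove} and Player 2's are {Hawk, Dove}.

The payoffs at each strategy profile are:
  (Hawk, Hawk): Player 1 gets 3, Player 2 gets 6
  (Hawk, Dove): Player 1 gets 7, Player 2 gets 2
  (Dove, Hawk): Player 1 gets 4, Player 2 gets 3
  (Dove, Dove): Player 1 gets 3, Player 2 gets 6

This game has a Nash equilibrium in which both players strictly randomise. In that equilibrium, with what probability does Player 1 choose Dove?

Let x be the probability that Player 1 plays Hawk. In a completely mixed equilibrium, Player 2 must be indifferent between Hawk and Dove.
Player 2's expected payoff from Hawk is 6x + 3(1−x); from Dove it is 2x + 6(1−x).
Setting these equal: 3x + 3 = −4x + 6, so x = 3/7.
Therefore Player 1 plays Dove with probability 1 − 3/7 = 4/7.

4/7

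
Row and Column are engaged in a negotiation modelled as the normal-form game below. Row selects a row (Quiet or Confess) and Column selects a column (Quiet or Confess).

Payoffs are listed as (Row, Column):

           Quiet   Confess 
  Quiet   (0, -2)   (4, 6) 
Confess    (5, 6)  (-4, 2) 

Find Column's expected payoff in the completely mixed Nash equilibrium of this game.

First find x, the probability Row plays Quiet, from Column's indifference between Quiet and Confess: −2x + 6(1−x) = 6x + 2(1−x), giving x = 1/3.
Since Column is indifferent in equilibrium, Column's expected payoff equals the payoff from either column against (1/3, 2/3). Using Quiet: −2(1/3) + 6(2/3) = 10/3.

10/3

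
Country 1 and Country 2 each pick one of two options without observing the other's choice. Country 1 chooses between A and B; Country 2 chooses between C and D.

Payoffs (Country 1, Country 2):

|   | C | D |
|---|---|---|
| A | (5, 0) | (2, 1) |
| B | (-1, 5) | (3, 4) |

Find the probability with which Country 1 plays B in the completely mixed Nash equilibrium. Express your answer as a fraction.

Let x be the probability that Country 1 plays A. In a completely mixed equilibrium, Country 2 must be indifferent between C and D.
Country 2's expected payoff from C is 5(1−x); from D it is x + 4(1−x).
Setting these equal: −5x + 5 = −3x + 4, so x = 1/2.
Therefore Country 1 plays B with probability 1 − 1/2 = 1/2.

1/2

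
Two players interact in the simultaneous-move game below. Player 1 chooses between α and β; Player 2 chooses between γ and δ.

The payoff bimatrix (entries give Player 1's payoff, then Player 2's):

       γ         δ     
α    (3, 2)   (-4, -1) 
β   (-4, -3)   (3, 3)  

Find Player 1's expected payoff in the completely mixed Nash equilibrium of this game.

First find y, the probability Player 2 plays γ, from Player 1's indifference between α and β: 3y − 4(1−y) = −4y + 3(1−y), giving y = 1/2.
Since Player 1 is indifferent in equilibrium, Player 1's expected payoff equals the payoff from either row against (1/2, 1/2). Using α: 3(1/2) − 4(1/2) = -1/2.

-1/2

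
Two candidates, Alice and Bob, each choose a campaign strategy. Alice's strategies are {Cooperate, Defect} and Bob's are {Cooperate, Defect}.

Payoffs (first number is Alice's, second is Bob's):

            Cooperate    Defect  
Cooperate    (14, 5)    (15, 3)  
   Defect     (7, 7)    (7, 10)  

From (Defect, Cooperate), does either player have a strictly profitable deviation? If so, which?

Both

Alice at (Defect, Cooperate) earns 7; deviating to Cooperate yields 14 — a strict improvement.
Bob earns 7; deviating to Defect yields 10 — a strict improvement.
Both Alice and Bob have strictly profitable deviations.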